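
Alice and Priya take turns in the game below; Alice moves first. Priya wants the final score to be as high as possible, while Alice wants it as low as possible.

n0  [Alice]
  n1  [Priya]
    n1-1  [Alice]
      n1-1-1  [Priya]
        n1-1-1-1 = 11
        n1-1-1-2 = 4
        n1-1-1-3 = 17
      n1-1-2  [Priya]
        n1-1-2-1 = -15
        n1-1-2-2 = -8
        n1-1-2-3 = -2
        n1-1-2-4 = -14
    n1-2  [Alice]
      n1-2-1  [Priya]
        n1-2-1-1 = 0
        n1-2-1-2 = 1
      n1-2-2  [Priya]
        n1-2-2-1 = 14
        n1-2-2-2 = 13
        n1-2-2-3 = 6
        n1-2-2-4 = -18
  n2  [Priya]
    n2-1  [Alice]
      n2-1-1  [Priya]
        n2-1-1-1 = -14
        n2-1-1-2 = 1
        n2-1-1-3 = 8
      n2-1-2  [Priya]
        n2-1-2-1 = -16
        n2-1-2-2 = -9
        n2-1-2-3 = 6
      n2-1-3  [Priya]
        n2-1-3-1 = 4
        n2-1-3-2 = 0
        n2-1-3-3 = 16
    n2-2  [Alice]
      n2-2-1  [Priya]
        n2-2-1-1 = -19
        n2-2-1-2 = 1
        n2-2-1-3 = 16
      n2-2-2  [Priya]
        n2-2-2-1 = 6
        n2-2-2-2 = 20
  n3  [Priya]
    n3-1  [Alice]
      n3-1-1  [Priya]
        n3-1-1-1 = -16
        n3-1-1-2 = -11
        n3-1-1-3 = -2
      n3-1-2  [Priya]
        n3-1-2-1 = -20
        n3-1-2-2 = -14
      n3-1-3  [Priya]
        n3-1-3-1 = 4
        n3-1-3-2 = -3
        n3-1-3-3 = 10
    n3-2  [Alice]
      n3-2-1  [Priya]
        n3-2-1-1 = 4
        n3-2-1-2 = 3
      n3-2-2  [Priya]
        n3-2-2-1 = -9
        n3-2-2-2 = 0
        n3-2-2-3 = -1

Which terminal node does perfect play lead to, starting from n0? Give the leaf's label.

n3-2-2-2

n1-1-1 (Priya): max(11, 4, 17) = 17
n1-1-2 (Priya): max(-15, -8, -2, -14) = -2
n1-1 (Alice): min(17, -2) = -2
n1-2-1 (Priya): max(0, 1) = 1
n1-2-2 (Priya): max(14, 13, 6, -18) = 14
n1-2 (Alice): min(1, 14) = 1
n1 (Priya): max(-2, 1) = 1
n2-1-1 (Priya): max(-14, 1, 8) = 8
n2-1-2 (Priya): max(-16, -9, 6) = 6
n2-1-3 (Priya): max(4, 0, 16) = 16
n2-1 (Alice): min(8, 6, 16) = 6
n2-2-1 (Priya): max(-19, 1, 16) = 16
n2-2-2 (Priya): max(6, 20) = 20
n2-2 (Alice): min(16, 20) = 16
n2 (Priya): max(6, 16) = 16
n3-1-1 (Priya): max(-16, -11, -2) = -2
n3-1-2 (Priya): max(-20, -14) = -14
n3-1-3 (Priya): max(4, -3, 10) = 10
n3-1 (Alice): min(-2, -14, 10) = -14
n3-2-1 (Priya): max(4, 3) = 4
n3-2-2 (Priya): max(-9, 0, -1) = 0
n3-2 (Alice): min(4, 0) = 0
n3 (Priya): max(-14, 0) = 0
n0 (Alice): min(1, 16, 0) = 0
At n0, Alice picks n3 (lowest: 0).
At n3, Priya picks n3-2 (highest: 0).
At n3-2, Alice picks n3-2-2 (lowest: 0).
At n3-2-2, Priya picks n3-2-2-2 (highest: 0).
Terminal value 0.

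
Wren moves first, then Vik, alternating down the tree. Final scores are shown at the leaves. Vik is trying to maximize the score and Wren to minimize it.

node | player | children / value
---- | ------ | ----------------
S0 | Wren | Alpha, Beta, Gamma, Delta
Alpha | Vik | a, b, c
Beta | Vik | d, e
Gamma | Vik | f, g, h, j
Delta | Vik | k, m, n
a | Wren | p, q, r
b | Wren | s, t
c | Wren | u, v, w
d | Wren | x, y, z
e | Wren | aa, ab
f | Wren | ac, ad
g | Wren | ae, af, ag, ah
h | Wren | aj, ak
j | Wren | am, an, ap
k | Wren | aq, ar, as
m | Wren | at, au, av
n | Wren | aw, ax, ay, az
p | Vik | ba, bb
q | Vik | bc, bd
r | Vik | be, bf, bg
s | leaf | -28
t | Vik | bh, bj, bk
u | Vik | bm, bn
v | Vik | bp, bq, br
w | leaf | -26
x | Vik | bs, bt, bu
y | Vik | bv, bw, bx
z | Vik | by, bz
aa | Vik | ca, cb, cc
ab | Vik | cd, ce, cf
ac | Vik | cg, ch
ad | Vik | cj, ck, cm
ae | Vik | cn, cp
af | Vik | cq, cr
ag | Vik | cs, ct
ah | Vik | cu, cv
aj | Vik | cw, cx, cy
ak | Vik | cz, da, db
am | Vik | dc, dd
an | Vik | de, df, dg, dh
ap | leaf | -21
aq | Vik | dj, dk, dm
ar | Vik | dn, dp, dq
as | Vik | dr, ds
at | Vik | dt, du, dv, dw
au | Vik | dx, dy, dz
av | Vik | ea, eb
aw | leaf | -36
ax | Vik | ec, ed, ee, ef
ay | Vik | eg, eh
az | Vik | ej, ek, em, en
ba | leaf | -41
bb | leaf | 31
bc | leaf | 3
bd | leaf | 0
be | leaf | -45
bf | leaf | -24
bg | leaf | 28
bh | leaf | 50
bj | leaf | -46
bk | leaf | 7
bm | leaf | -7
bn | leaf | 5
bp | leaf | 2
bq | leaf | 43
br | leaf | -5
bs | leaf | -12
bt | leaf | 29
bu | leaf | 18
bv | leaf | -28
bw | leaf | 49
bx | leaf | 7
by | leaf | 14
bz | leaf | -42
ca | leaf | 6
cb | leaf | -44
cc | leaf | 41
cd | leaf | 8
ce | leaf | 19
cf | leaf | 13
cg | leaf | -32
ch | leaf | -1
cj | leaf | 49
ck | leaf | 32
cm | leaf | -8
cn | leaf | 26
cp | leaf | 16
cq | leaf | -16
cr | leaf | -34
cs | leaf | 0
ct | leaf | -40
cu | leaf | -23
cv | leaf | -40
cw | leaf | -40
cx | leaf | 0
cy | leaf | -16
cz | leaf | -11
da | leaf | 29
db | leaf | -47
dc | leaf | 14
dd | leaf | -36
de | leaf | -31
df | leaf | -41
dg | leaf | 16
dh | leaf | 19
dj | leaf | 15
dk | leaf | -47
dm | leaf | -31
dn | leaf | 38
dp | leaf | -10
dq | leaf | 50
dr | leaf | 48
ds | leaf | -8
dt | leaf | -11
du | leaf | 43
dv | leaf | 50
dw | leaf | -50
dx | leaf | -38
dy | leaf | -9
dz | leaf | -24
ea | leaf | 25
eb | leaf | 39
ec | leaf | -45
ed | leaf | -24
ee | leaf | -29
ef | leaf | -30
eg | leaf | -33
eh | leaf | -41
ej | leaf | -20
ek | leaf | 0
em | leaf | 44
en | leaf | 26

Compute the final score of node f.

ac (Vik): max(-32, -1) = -1
ad (Vik): max(49, 32, -8) = 49
f (Wren): min(-1, 49) = -1

-1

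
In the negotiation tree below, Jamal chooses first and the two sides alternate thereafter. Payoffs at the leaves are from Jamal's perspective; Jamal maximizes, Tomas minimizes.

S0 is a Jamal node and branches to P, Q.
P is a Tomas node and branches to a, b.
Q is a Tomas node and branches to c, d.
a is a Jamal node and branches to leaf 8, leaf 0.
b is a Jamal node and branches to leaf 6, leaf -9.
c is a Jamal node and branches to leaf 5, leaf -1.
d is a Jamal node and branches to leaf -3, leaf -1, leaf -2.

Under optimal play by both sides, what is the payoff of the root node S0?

6

a (Jamal): max(8, 0) = 8
b (Jamal): max(6, -9) = 6
P (Tomas): min(8, 6) = 6
c (Jamal): max(5, -1) = 5
d (Jamal): max(-3, -1, -2) = -1
Q (Tomas): min(5, -1) = -1
S0 (Jamal): max(6, -1) = 6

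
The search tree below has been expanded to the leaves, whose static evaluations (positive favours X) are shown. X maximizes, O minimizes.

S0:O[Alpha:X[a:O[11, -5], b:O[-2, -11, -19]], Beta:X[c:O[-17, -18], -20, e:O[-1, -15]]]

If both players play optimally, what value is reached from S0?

-15

a (O): min(11, -5) = -5
b (O): min(-2, -11, -19) = -19
Alpha (X): max(-5, -19) = -5
c (O): min(-17, -18) = -18
e (O): min(-1, -15) = -15
Beta (X): max(-18, -20, -15) = -15
S0 (O): min(-5, -15) = -15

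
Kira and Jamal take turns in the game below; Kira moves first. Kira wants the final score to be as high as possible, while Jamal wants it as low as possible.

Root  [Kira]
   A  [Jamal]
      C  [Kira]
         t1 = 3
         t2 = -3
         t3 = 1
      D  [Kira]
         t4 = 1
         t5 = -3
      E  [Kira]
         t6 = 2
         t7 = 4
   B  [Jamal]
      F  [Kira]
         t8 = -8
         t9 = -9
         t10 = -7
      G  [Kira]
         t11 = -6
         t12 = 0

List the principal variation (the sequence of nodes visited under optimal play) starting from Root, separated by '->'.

C (Kira): max(3, -3, 1) = 3
D (Kira): max(1, -3) = 1
E (Kira): max(2, 4) = 4
A (Jamal): min(3, 1, 4) = 1
F (Kira): max(-8, -9, -7) = -7
G (Kira): max(-6, 0) = 0
B (Jamal): min(-7, 0) = -7
Root (Kira): max(1, -7) = 1
At Root, Kira picks A (highest: 1).
At A, Jamal picks D (lowest: 1).
At D, Kira picks t4 (highest: 1).
Terminal value 1.

Root -> A -> D -> t4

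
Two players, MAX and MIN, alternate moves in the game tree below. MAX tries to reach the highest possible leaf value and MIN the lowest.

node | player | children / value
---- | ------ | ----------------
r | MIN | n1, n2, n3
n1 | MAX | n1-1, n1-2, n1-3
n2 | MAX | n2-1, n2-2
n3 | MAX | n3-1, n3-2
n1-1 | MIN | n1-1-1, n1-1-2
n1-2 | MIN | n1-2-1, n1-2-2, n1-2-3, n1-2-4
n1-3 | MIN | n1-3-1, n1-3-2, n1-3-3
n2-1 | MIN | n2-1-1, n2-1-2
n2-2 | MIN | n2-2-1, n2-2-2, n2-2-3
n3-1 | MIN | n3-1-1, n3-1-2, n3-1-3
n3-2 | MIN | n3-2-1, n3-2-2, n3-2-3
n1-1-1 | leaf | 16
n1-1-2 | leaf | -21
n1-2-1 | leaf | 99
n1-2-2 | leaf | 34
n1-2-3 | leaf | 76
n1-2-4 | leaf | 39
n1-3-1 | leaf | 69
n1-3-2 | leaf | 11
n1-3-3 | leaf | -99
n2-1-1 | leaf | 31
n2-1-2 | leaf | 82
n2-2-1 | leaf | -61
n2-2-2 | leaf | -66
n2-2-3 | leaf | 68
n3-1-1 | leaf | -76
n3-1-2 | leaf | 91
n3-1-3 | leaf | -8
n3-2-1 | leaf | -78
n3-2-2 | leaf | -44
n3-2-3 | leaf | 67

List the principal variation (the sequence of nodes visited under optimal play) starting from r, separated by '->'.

r -> n3 -> n3-1 -> n3-1-1

n1-1 (MIN): min(16, -21) = -21
n1-2 (MIN): min(99, 34, 76, 39) = 34
n1-3 (MIN): min(69, 11, -99) = -99
n1 (MAX): max(-21, 34, -99) = 34
n2-1 (MIN): min(31, 82) = 31
n2-2 (MIN): min(-61, -66, 68) = -66
n2 (MAX): max(31, -66) = 31
n3-1 (MIN): min(-76, 91, -8) = -76
n3-2 (MIN): min(-78, -44, 67) = -78
n3 (MAX): max(-76, -78) = -76
r (MIN): min(34, 31, -76) = -76
At r, MIN picks n3 (lowest: -76).
At n3, MAX picks n3-1 (highest: -76).
At n3-1, MIN picks n3-1-1 (lowest: -76).
Terminal value -76.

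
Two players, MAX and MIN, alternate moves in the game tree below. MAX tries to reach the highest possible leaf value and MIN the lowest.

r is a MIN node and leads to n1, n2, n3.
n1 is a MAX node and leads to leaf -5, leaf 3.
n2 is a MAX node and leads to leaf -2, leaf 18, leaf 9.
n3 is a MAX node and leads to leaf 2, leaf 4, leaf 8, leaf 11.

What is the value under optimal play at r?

n1 (MAX): max(-5, 3) = 3
n2 (MAX): max(-2, 18, 9) = 18
n3 (MAX): max(2, 4, 8, 11) = 11
r (MIN): min(3, 18, 11) = 3

3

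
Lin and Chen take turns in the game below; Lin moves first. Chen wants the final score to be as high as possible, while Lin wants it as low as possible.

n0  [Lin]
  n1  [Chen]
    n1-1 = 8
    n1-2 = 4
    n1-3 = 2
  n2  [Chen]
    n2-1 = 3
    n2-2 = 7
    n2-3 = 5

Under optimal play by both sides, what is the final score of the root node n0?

n1 (Chen): max(8, 4, 2) = 8
n2 (Chen): max(3, 7, 5) = 7
n0 (Lin): min(8, 7) = 7

7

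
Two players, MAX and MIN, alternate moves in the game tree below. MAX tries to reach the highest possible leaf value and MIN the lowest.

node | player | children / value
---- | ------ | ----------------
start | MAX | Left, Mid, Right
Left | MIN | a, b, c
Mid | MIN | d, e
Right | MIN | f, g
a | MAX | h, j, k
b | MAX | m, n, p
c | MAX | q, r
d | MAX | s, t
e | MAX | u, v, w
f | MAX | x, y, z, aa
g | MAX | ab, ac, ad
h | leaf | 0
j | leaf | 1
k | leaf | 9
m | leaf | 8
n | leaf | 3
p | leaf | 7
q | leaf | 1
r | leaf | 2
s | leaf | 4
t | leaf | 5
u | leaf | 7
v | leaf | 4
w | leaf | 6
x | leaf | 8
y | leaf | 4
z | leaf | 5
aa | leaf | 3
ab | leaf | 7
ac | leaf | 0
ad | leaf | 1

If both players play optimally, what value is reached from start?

7

a (MAX): max(0, 1, 9) = 9
b (MAX): max(8, 3, 7) = 8
c (MAX): max(1, 2) = 2
Left (MIN): min(9, 8, 2) = 2
d (MAX): max(4, 5) = 5
e (MAX): max(7, 4, 6) = 7
Mid (MIN): min(5, 7) = 5
f (MAX): max(8, 4, 5, 3) = 8
g (MAX): max(7, 0, 1) = 7
Right (MIN): min(8, 7) = 7
start (MAX): max(2, 5, 7) = 7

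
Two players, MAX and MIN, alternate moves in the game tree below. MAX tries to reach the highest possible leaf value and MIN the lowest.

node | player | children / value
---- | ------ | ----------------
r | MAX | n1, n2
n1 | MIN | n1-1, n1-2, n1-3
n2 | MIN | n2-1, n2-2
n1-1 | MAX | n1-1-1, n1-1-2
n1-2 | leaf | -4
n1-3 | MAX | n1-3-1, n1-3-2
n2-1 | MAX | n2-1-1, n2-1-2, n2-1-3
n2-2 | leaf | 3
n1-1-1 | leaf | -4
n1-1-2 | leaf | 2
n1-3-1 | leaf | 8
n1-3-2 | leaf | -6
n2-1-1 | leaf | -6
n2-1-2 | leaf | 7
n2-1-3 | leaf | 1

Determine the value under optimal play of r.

n1-1 (MAX): max(-4, 2) = 2
n1-3 (MAX): max(8, -6) = 8
n1 (MIN): min(2, -4, 8) = -4
n2-1 (MAX): max(-6, 7, 1) = 7
n2 (MIN): min(7, 3) = 3
r (MAX): max(-4, 3) = 3

3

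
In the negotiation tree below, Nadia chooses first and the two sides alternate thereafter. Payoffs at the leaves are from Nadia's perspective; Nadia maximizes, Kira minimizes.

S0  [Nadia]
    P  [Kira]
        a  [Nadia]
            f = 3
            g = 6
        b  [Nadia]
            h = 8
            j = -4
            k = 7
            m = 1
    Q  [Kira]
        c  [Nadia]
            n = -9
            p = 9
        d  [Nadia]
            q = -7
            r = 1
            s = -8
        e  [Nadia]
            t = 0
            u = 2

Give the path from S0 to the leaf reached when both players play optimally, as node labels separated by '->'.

S0 -> P -> a -> g

a (Nadia): max(3, 6) = 6
b (Nadia): max(8, -4, 7, 1) = 8
P (Kira): min(6, 8) = 6
c (Nadia): max(-9, 9) = 9
d (Nadia): max(-7, 1, -8) = 1
e (Nadia): max(0, 2) = 2
Q (Kira): min(9, 1, 2) = 1
S0 (Nadia): max(6, 1) = 6
At S0, Nadia picks P (highest: 6).
At P, Kira picks a (lowest: 6).
At a, Nadia picks g (highest: 6).
Terminal value 6.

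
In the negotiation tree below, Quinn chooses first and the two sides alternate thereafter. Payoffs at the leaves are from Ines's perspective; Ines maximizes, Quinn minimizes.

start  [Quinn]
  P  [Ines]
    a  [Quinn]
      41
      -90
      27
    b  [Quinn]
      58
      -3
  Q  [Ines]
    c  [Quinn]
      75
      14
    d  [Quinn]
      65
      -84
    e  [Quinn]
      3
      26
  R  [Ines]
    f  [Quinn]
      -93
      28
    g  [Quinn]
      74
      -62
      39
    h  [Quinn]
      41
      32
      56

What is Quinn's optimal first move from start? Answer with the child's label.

P

a (Quinn): min(41, -90, 27) = -90
b (Quinn): min(58, -3) = -3
P (Ines): max(-90, -3) = -3
c (Quinn): min(75, 14) = 14
d (Quinn): min(65, -84) = -84
e (Quinn): min(3, 26) = 3
Q (Ines): max(14, -84, 3) = 14
f (Quinn): min(-93, 28) = -93
g (Quinn): min(74, -62, 39) = -62
h (Quinn): min(41, 32, 56) = 32
R (Ines): max(-93, -62, 32) = 32
start (Quinn): min(-3, 14, 32) = -3
Quinn at start wants the lowest of {P=-3, Q=14, R=32}, so chooses P.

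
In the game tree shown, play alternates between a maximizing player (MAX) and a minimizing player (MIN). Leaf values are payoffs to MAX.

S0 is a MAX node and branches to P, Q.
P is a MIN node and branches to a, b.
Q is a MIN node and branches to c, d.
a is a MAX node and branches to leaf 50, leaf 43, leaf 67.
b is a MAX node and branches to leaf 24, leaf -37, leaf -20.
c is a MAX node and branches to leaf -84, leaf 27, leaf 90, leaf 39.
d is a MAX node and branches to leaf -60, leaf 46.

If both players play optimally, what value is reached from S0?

46

a (MAX): max(50, 43, 67) = 67
b (MAX): max(24, -37, -20) = 24
P (MIN): min(67, 24) = 24
c (MAX): max(-84, 27, 90, 39) = 90
d (MAX): max(-60, 46) = 46
Q (MIN): min(90, 46) = 46
S0 (MAX): max(24, 46) = 46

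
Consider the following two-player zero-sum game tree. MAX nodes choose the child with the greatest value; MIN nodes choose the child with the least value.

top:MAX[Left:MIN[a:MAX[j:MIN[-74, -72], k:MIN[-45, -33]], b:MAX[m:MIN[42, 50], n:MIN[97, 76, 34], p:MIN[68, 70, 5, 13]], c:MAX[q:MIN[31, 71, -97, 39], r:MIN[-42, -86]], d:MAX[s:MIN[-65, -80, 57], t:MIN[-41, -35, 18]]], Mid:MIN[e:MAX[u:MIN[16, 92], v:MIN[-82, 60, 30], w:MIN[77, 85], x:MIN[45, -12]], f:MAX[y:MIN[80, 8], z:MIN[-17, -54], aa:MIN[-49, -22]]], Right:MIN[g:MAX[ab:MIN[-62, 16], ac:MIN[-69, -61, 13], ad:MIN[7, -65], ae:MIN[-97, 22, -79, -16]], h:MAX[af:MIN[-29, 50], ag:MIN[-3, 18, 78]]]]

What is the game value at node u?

u (MIN): min(16, 92) = 16

16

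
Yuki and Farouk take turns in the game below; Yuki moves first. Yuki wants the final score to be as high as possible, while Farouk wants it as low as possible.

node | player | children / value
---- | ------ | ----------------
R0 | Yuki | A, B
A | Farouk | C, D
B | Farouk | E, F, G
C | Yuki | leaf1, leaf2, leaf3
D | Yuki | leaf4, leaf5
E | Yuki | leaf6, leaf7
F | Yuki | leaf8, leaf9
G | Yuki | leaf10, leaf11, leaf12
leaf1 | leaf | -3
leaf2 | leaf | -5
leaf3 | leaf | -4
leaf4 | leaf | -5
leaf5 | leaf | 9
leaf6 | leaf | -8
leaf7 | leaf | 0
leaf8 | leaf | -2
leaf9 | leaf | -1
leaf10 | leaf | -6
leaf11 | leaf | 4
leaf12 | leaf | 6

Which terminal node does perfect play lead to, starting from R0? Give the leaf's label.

leaf9

C (Yuki): max(-3, -5, -4) = -3
D (Yuki): max(-5, 9) = 9
A (Farouk): min(-3, 9) = -3
E (Yuki): max(-8, 0) = 0
F (Yuki): max(-2, -1) = -1
G (Yuki): max(-6, 4, 6) = 6
B (Farouk): min(0, -1, 6) = -1
R0 (Yuki): max(-3, -1) = -1
At R0, Yuki picks B (highest: -1).
At B, Farouk picks F (lowest: -1).
At F, Yuki picks leaf9 (highest: -1).
Terminal value -1.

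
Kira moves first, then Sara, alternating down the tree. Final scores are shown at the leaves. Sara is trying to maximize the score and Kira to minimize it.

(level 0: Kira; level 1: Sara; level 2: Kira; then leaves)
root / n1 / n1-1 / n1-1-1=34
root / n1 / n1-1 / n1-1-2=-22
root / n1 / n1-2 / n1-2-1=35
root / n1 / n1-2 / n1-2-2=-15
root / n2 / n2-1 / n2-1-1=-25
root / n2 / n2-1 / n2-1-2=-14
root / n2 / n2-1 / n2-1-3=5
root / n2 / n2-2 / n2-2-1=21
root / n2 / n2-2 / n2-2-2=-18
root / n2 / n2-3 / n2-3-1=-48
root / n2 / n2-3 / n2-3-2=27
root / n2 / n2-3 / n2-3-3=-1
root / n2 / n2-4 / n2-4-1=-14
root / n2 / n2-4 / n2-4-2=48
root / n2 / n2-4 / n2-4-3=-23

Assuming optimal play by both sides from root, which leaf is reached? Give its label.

n1-1 (Kira): min(34, -22) = -22
n1-2 (Kira): min(35, -15) = -15
n1 (Sara): max(-22, -15) = -15
n2-1 (Kira): min(-25, -14, 5) = -25
n2-2 (Kira): min(21, -18) = -18
n2-3 (Kira): min(-48, 27, -1) = -48
n2-4 (Kira): min(-14, 48, -23) = -23
n2 (Sara): max(-25, -18, -48, -23) = -18
root (Kira): min(-15, -18) = -18
At root, Kira picks n2 (lowest: -18).
At n2, Sara picks n2-2 (highest: -18).
At n2-2, Kira picks n2-2-2 (lowest: -18).
Terminal value -18.

n2-2-2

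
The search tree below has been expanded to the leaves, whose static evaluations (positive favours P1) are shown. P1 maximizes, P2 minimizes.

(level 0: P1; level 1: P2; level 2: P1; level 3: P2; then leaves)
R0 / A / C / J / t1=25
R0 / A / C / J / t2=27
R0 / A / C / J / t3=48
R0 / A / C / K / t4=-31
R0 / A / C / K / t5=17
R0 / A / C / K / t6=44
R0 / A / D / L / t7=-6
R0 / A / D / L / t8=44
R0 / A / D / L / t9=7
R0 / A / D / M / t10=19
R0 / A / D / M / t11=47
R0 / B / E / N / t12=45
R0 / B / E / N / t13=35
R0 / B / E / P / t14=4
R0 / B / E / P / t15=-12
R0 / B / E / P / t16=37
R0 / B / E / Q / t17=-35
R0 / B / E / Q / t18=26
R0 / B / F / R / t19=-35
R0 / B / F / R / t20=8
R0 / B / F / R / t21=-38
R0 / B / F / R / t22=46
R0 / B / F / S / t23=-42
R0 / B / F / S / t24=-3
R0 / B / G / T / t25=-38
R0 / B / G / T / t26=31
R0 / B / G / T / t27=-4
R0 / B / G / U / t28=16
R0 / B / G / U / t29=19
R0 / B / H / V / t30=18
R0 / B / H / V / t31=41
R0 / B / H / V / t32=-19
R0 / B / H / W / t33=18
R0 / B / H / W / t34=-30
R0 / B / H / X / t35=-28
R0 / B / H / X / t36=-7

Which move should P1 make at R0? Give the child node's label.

J (P2): min(25, 27, 48) = 25
K (P2): min(-31, 17, 44) = -31
C (P1): max(25, -31) = 25
L (P2): min(-6, 44, 7) = -6
M (P2): min(19, 47) = 19
D (P1): max(-6, 19) = 19
A (P2): min(25, 19) = 19
N (P2): min(45, 35) = 35
P (P2): min(4, -12, 37) = -12
Q (P2): min(-35, 26) = -35
E (P1): max(35, -12, -35) = 35
R (P2): min(-35, 8, -38, 46) = -38
S (P2): min(-42, -3) = -42
F (P1): max(-38, -42) = -38
T (P2): min(-38, 31, -4) = -38
U (P2): min(16, 19) = 16
G (P1): max(-38, 16) = 16
V (P2): min(18, 41, -19) = -19
W (P2): min(18, -30) = -30
X (P2): min(-28, -7) = -28
H (P1): max(-19, -30, -28) = -19
B (P2): min(35, -38, 16, -19) = -38
R0 (P1): max(19, -38) = 19
P1 at R0 wants the highest of {A=19, B=-38}, so chooses A.

A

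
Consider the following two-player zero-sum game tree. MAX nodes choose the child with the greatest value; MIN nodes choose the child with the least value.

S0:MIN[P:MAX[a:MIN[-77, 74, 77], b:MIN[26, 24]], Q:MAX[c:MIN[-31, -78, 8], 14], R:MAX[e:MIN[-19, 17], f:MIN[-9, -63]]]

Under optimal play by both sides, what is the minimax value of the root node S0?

-19

a (MIN): min(-77, 74, 77) = -77
b (MIN): min(26, 24) = 24
P (MAX): max(-77, 24) = 24
c (MIN): min(-31, -78, 8) = -78
Q (MAX): max(-78, 14) = 14
e (MIN): min(-19, 17) = -19
f (MIN): min(-9, -63) = -63
R (MAX): max(-19, -63) = -19
S0 (MIN): min(24, 14, -19) = -19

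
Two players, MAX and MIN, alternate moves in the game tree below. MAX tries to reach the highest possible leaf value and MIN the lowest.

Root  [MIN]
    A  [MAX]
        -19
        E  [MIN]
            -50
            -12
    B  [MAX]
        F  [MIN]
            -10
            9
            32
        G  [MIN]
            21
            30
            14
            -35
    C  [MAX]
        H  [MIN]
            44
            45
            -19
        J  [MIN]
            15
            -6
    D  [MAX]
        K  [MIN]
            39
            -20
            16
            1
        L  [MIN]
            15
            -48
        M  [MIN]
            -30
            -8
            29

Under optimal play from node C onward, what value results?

-6

H (MIN): min(44, 45, -19) = -19
J (MIN): min(15, -6) = -6
C (MAX): max(-19, -6) = -6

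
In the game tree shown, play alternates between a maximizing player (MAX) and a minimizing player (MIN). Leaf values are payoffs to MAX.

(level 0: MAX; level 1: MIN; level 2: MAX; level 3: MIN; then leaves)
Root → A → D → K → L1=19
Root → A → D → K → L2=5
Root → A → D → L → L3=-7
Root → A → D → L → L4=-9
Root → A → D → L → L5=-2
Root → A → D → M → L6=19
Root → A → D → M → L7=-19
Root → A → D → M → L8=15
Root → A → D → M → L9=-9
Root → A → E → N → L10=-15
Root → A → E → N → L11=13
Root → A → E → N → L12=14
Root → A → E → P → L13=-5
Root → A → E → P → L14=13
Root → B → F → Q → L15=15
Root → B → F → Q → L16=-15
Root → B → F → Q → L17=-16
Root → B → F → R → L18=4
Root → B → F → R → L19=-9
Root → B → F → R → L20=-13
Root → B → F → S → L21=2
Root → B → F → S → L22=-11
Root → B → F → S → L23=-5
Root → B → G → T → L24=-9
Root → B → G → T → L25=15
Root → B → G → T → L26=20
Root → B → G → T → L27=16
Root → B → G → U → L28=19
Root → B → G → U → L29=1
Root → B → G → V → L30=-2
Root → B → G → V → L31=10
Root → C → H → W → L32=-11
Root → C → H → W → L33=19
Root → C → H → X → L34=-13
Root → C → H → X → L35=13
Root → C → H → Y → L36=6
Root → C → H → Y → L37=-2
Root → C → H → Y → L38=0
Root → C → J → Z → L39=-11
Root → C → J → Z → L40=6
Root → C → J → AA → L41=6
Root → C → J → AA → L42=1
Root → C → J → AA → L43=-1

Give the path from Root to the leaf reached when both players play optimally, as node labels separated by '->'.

Root -> C -> H -> Y -> L37

K (MIN): min(19, 5) = 5
L (MIN): min(-7, -9, -2) = -9
M (MIN): min(19, -19, 15, -9) = -19
D (MAX): max(5, -9, -19) = 5
N (MIN): min(-15, 13, 14) = -15
P (MIN): min(-5, 13) = -5
E (MAX): max(-15, -5) = -5
A (MIN): min(5, -5) = -5
Q (MIN): min(15, -15, -16) = -16
R (MIN): min(4, -9, -13) = -13
S (MIN): min(2, -11, -5) = -11
F (MAX): max(-16, -13, -11) = -11
T (MIN): min(-9, 15, 20, 16) = -9
U (MIN): min(19, 1) = 1
V (MIN): min(-2, 10) = -2
G (MAX): max(-9, 1, -2) = 1
B (MIN): min(-11, 1) = -11
W (MIN): min(-11, 19) = -11
X (MIN): min(-13, 13) = -13
Y (MIN): min(6, -2, 0) = -2
H (MAX): max(-11, -13, -2) = -2
Z (MIN): min(-11, 6) = -11
AA (MIN): min(6, 1, -1) = -1
J (MAX): max(-11, -1) = -1
C (MIN): min(-2, -1) = -2
Root (MAX): max(-5, -11, -2) = -2
At Root, MAX picks C (highest: -2).
At C, MIN picks H (lowest: -2).
At H, MAX picks Y (highest: -2).
At Y, MIN picks L37 (lowest: -2).
Terminal value -2.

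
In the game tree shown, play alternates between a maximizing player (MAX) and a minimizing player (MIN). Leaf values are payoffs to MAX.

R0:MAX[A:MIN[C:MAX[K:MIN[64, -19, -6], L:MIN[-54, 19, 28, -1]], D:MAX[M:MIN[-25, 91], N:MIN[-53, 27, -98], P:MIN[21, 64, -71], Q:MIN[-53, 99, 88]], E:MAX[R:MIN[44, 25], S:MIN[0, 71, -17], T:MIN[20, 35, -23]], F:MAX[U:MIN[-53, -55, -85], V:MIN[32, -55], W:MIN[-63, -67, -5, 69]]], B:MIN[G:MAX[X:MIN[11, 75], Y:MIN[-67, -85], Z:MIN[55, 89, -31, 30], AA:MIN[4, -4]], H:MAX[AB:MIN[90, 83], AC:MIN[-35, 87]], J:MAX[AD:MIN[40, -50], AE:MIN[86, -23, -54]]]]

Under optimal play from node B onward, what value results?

X (MIN): min(11, 75) = 11
Y (MIN): min(-67, -85) = -85
Z (MIN): min(55, 89, -31, 30) = -31
AA (MIN): min(4, -4) = -4
G (MAX): max(11, -85, -31, -4) = 11
AB (MIN): min(90, 83) = 83
AC (MIN): min(-35, 87) = -35
H (MAX): max(83, -35) = 83
AD (MIN): min(40, -50) = -50
AE (MIN): min(86, -23, -54) = -54
J (MAX): max(-50, -54) = -50
B (MIN): min(11, 83, -50) = -50

-50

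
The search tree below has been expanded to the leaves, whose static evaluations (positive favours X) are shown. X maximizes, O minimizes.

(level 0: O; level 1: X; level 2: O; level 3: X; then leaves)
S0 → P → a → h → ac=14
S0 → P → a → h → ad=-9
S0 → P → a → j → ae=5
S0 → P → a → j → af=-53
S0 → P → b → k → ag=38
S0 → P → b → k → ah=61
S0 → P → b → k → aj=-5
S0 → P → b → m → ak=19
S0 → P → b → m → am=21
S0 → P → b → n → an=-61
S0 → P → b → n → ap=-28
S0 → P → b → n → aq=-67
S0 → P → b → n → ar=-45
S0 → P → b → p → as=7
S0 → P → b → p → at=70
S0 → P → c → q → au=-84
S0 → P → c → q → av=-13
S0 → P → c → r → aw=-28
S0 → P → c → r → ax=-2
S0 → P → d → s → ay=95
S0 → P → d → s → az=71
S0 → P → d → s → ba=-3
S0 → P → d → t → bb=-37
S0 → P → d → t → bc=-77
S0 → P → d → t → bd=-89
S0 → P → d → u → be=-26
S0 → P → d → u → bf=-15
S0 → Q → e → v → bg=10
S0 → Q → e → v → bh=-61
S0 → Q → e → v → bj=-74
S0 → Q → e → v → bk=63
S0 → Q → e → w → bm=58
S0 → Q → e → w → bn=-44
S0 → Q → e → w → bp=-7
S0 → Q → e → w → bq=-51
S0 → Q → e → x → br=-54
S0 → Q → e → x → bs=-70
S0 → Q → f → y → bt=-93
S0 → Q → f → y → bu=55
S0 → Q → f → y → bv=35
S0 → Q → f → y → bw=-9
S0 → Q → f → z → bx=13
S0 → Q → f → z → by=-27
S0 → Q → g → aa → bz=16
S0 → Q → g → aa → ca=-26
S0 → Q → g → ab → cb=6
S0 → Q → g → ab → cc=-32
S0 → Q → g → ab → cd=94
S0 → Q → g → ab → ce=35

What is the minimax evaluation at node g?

aa (X): max(16, -26) = 16
ab (X): max(6, -32, 94, 35) = 94
g (O): min(16, 94) = 16

16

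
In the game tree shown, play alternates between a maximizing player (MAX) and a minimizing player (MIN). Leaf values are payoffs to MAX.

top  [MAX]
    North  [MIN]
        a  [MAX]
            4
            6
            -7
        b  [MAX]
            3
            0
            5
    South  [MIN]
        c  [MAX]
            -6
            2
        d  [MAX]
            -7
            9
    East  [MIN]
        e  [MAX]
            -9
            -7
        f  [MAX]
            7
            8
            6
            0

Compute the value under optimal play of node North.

a (MAX): max(4, 6, -7) = 6
b (MAX): max(3, 0, 5) = 5
North (MIN): min(6, 5) = 5

5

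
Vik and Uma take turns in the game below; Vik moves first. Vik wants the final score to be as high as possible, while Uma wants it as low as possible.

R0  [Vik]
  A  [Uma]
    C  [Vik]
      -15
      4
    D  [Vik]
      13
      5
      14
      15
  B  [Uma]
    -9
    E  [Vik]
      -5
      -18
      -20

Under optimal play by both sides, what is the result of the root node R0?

4

C (Vik): max(-15, 4) = 4
D (Vik): max(13, 5, 14, 15) = 15
A (Uma): min(4, 15) = 4
E (Vik): max(-5, -18, -20) = -5
B (Uma): min(-9, -5) = -9
R0 (Vik): max(4, -9) = 4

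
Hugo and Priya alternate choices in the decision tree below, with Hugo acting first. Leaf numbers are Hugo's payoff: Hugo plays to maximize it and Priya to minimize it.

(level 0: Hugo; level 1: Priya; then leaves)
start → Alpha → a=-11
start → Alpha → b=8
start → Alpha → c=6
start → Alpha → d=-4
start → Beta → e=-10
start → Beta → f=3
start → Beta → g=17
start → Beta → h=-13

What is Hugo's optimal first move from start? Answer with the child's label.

Alpha (Priya): min(-11, 8, 6, -4) = -11
Beta (Priya): min(-10, 3, 17, -13) = -13
start (Hugo): max(-11, -13) = -11
Hugo at start wants the highest of {Alpha=-11, Beta=-13}, so chooses Alpha.

Alpha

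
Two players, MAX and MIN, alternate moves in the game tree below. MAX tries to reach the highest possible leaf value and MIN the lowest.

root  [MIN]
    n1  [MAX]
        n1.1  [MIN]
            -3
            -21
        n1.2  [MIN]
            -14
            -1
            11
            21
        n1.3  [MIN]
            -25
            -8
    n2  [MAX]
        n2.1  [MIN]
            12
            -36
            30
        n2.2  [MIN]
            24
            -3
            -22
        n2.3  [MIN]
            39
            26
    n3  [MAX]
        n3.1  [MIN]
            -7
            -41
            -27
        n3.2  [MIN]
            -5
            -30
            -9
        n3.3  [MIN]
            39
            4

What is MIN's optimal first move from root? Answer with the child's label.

n1

n1.1 (MIN): min(-3, -21) = -21
n1.2 (MIN): min(-14, -1, 11, 21) = -14
n1.3 (MIN): min(-25, -8) = -25
n1 (MAX): max(-21, -14, -25) = -14
n2.1 (MIN): min(12, -36, 30) = -36
n2.2 (MIN): min(24, -3, -22) = -22
n2.3 (MIN): min(39, 26) = 26
n2 (MAX): max(-36, -22, 26) = 26
n3.1 (MIN): min(-7, -41, -27) = -41
n3.2 (MIN): min(-5, -30, -9) = -30
n3.3 (MIN): min(39, 4) = 4
n3 (MAX): max(-41, -30, 4) = 4
root (MIN): min(-14, 26, 4) = -14
MIN at root wants the lowest of {n1=-14, n2=26, n3=4}, so chooses n1.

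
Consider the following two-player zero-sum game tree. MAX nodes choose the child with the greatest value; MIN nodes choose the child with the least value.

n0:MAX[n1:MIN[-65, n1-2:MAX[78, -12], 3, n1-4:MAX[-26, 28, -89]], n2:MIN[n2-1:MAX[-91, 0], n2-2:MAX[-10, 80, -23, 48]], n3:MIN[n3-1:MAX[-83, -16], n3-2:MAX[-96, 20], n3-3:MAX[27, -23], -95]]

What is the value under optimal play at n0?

0

n1-2 (MAX): max(78, -12) = 78
n1-4 (MAX): max(-26, 28, -89) = 28
n1 (MIN): min(-65, 78, 3, 28) = -65
n2-1 (MAX): max(-91, 0) = 0
n2-2 (MAX): max(-10, 80, -23, 48) = 80
n2 (MIN): min(0, 80) = 0
n3-1 (MAX): max(-83, -16) = -16
n3-2 (MAX): max(-96, 20) = 20
n3-3 (MAX): max(27, -23) = 27
n3 (MIN): min(-16, 20, 27, -95) = -95
n0 (MAX): max(-65, 0, -95) = 0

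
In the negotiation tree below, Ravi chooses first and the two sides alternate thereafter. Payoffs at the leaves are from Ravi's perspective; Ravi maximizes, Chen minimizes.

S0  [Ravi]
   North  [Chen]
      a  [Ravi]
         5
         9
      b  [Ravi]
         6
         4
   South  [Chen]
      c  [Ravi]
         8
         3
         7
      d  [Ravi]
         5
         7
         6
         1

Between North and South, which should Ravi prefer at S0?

South

a (Ravi): max(5, 9) = 9
b (Ravi): max(6, 4) = 6
North (Chen): min(9, 6) = 6
c (Ravi): max(8, 3, 7) = 8
d (Ravi): max(5, 7, 6, 1) = 7
South (Chen): min(8, 7) = 7
Ravi prefers the higher value; North=6, South=7. South is better since 7 > 6.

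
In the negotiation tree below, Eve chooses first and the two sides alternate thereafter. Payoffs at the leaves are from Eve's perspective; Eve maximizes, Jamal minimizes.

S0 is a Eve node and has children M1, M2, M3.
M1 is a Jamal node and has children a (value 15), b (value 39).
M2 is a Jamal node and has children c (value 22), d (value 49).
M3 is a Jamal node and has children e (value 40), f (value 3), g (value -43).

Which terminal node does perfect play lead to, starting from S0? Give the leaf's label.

c

M1 (Jamal): min(15, 39) = 15
M2 (Jamal): min(22, 49) = 22
M3 (Jamal): min(40, 3, -43) = -43
S0 (Eve): max(15, 22, -43) = 22
At S0, Eve picks M2 (highest: 22).
At M2, Jamal picks c (lowest: 22).
Terminal value 22.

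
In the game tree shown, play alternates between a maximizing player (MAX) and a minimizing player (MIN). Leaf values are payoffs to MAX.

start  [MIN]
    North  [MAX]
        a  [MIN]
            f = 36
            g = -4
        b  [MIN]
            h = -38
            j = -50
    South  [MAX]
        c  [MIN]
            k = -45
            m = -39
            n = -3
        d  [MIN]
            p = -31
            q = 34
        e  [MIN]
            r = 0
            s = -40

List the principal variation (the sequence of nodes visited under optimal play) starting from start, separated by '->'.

start -> South -> d -> p

a (MIN): min(36, -4) = -4
b (MIN): min(-38, -50) = -50
North (MAX): max(-4, -50) = -4
c (MIN): min(-45, -39, -3) = -45
d (MIN): min(-31, 34) = -31
e (MIN): min(0, -40) = -40
South (MAX): max(-45, -31, -40) = -31
start (MIN): min(-4, -31) = -31
At start, MIN picks South (lowest: -31).
At South, MAX picks d (highest: -31).
At d, MIN picks p (lowest: -31).
Terminal value -31.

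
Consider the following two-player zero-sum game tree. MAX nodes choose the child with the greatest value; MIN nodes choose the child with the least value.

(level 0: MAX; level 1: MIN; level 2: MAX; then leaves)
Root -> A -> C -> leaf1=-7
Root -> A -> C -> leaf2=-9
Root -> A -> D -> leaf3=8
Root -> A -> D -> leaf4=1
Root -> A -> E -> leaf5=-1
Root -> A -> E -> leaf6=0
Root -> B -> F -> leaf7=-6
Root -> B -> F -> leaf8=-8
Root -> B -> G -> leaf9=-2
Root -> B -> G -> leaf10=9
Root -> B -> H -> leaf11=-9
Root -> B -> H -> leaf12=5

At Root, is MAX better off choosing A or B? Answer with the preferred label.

B

C (MAX): max(-7, -9) = -7
D (MAX): max(8, 1) = 8
E (MAX): max(-1, 0) = 0
A (MIN): min(-7, 8, 0) = -7
F (MAX): max(-6, -8) = -6
G (MAX): max(-2, 9) = 9
H (MAX): max(-9, 5) = 5
B (MIN): min(-6, 9, 5) = -6
MAX prefers the higher value; A=-7, B=-6. B is better since -6 > -7.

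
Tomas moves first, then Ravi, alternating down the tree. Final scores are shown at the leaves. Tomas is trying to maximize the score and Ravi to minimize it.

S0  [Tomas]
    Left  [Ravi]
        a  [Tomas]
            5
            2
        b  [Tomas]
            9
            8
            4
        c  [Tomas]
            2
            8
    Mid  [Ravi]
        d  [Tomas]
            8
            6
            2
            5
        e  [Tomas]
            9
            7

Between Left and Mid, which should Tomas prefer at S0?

Mid

a (Tomas): max(5, 2) = 5
b (Tomas): max(9, 8, 4) = 9
c (Tomas): max(2, 8) = 8
Left (Ravi): min(5, 9, 8) = 5
d (Tomas): max(8, 6, 2, 5) = 8
e (Tomas): max(9, 7) = 9
Mid (Ravi): min(8, 9) = 8
Tomas prefers the higher value; Left=5, Mid=8. Mid is better since 8 > 5.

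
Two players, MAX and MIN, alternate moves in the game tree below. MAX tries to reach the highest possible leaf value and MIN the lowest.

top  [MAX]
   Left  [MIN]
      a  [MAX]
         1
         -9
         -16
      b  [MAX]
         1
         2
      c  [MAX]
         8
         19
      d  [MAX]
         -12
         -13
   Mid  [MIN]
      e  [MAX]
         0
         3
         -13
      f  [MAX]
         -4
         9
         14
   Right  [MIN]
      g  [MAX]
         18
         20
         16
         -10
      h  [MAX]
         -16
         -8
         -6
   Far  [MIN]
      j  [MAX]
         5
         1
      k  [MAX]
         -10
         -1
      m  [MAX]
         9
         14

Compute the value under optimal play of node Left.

a (MAX): max(1, -9, -16) = 1
b (MAX): max(1, 2) = 2
c (MAX): max(8, 19) = 19
d (MAX): max(-12, -13) = -12
Left (MIN): min(1, 2, 19, -12) = -12

-12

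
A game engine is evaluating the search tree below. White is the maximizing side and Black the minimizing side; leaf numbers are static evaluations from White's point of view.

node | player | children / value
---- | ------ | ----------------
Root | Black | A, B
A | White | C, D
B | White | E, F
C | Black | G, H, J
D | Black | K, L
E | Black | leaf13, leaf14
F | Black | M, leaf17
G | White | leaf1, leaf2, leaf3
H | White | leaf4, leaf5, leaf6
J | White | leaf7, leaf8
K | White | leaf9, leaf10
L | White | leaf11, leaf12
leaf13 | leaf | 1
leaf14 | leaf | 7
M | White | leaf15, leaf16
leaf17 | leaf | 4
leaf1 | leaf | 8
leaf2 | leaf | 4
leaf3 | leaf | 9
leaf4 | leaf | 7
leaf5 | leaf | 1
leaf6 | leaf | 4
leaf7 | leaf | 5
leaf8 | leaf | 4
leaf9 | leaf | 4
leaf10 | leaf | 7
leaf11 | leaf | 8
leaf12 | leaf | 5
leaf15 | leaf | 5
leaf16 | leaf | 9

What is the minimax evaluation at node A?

G (White): max(8, 4, 9) = 9
H (White): max(7, 1, 4) = 7
J (White): max(5, 4) = 5
C (Black): min(9, 7, 5) = 5
K (White): max(4, 7) = 7
L (White): max(8, 5) = 8
D (Black): min(7, 8) = 7
A (White): max(5, 7) = 7

7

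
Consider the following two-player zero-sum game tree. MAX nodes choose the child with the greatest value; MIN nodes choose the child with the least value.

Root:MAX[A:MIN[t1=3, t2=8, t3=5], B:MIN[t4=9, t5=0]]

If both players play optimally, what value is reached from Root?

3

A (MIN): min(3, 8, 5) = 3
B (MIN): min(9, 0) = 0
Root (MAX): max(3, 0) = 3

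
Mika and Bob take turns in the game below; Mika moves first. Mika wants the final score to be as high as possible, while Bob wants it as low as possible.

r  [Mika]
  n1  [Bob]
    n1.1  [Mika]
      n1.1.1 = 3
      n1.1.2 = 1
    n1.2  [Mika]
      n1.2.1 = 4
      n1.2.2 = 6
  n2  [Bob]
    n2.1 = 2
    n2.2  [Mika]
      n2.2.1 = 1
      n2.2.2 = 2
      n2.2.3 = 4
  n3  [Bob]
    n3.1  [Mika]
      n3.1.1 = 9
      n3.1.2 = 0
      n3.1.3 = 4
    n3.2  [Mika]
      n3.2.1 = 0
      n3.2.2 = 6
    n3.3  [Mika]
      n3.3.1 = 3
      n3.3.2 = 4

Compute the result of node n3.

4

n3.1 (Mika): max(9, 0, 4) = 9
n3.2 (Mika): max(0, 6) = 6
n3.3 (Mika): max(3, 4) = 4
n3 (Bob): min(9, 6, 4) = 4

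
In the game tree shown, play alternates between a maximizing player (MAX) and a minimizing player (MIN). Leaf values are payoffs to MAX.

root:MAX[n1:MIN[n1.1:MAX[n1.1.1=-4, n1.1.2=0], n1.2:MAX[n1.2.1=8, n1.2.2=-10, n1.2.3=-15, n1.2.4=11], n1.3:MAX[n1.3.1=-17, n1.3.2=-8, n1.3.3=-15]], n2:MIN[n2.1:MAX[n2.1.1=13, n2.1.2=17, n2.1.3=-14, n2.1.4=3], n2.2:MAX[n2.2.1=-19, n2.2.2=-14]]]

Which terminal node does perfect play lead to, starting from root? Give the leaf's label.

n1.1 (MAX): max(-4, 0) = 0
n1.2 (MAX): max(8, -10, -15, 11) = 11
n1.3 (MAX): max(-17, -8, -15) = -8
n1 (MIN): min(0, 11, -8) = -8
n2.1 (MAX): max(13, 17, -14, 3) = 17
n2.2 (MAX): max(-19, -14) = -14
n2 (MIN): min(17, -14) = -14
root (MAX): max(-8, -14) = -8
At root, MAX picks n1 (highest: -8).
At n1, MIN picks n1.3 (lowest: -8).
At n1.3, MAX picks n1.3.2 (highest: -8).
Terminal value -8.

n1.3.2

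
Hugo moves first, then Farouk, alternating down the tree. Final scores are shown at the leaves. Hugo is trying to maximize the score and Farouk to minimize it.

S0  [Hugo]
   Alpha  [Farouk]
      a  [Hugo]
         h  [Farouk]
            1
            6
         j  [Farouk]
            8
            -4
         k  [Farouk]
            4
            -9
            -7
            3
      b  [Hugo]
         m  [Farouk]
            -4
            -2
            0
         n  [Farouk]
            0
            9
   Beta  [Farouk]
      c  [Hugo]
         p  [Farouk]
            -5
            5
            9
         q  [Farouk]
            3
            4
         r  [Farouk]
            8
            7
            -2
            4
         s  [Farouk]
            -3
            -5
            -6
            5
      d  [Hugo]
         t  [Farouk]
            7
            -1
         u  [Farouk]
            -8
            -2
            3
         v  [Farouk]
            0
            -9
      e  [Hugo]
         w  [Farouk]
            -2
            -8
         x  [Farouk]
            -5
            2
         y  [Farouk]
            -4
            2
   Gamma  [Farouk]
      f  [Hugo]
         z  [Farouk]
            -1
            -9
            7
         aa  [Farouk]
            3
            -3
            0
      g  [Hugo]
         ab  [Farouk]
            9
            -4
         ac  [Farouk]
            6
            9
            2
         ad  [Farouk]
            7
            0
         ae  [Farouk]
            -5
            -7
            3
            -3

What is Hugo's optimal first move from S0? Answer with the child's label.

Alpha

h (Farouk): min(1, 6) = 1
j (Farouk): min(8, -4) = -4
k (Farouk): min(4, -9, -7, 3) = -9
a (Hugo): max(1, -4, -9) = 1
m (Farouk): min(-4, -2, 0) = -4
n (Farouk): min(0, 9) = 0
b (Hugo): max(-4, 0) = 0
Alpha (Farouk): min(1, 0) = 0
p (Farouk): min(-5, 5, 9) = -5
q (Farouk): min(3, 4) = 3
r (Farouk): min(8, 7, -2, 4) = -2
s (Farouk): min(-3, -5, -6, 5) = -6
c (Hugo): max(-5, 3, -2, -6) = 3
t (Farouk): min(7, -1) = -1
u (Farouk): min(-8, -2, 3) = -8
v (Farouk): min(0, -9) = -9
d (Hugo): max(-1, -8, -9) = -1
w (Farouk): min(-2, -8) = -8
x (Farouk): min(-5, 2) = -5
y (Farouk): min(-4, 2) = -4
e (Hugo): max(-8, -5, -4) = -4
Beta (Farouk): min(3, -1, -4) = -4
z (Farouk): min(-1, -9, 7) = -9
aa (Farouk): min(3, -3, 0) = -3
f (Hugo): max(-9, -3) = -3
ab (Farouk): min(9, -4) = -4
ac (Farouk): min(6, 9, 2) = 2
ad (Farouk): min(7, 0) = 0
ae (Farouk): min(-5, -7, 3, -3) = -7
g (Hugo): max(-4, 2, 0, -7) = 2
Gamma (Farouk): min(-3, 2) = -3
S0 (Hugo): max(0, -4, -3) = 0
Hugo at S0 wants the highest of {Alpha=0, Beta=-4, Gamma=-3}, so chooses Alpha.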